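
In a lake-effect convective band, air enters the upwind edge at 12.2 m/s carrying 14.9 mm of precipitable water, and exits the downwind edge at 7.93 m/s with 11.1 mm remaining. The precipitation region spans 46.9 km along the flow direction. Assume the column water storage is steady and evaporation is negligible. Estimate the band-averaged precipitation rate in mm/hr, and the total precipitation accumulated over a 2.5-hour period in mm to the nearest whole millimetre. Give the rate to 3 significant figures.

Column moisture flux per unit crosswind length is F = V × PW.
Inflow: F_in = 12.2 × 14.9 = 181.78 mm·m/s
Outflow: F_out = 7.93 × 11.1 = 88.023 mm·m/s
Steady-state rate R = (F_in − F_out)/L = (181.78 − 88.023) / 46900 m = 1.999e-03 mm/s.
R = 1.999e-03 × 3600 = 7.20 mm/hr.
Over 2.5 h: total = 7.20 × 2.5 = 18 mm.

R ≈ 7.20 mm/hr; total ≈ 18 mm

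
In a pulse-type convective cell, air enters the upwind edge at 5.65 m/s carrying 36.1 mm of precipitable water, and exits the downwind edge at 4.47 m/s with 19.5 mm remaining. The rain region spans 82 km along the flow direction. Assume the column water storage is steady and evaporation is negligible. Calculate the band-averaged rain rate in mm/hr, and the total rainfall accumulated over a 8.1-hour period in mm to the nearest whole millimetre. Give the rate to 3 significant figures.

Column moisture flux per unit crosswind length is F = V × PW.
Inflow: F_in = 5.65 × 36.1 = 203.965 mm·m/s
Outflow: F_out = 4.47 × 19.5 = 87.165 mm·m/s
Steady-state rate R = (F_in − F_out)/L = (203.965 − 87.165) / 82000 m = 1.424e-03 mm/s.
R = 1.424e-03 × 3600 = 5.13 mm/hr.
Over 8.1 h: total = 5.13 × 8.1 = 41.553 ≈ 42 mm.

R ≈ 5.13 mm/hr; total ≈ 42 mm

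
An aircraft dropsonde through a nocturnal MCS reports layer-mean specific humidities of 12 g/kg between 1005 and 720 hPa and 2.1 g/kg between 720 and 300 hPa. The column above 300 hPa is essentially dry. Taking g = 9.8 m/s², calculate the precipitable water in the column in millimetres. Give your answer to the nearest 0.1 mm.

Precipitable water is the column-integrated vapour mass per unit area: PW = (1/g) Σ q̄ Δp, with q in kg/kg and Δp in Pa (1 kg/m² of water = 1 mm).
Layer 1005–720 hPa: Δp = 285 hPa = 28500 Pa, q̄ = 0.012 kg/kg → 0.012 × 28500 / 9.8 = 34.90 mm
Layer 720–300 hPa: Δp = 420 hPa = 42000 Pa, q̄ = 0.0021 kg/kg → 0.0021 × 42000 / 9.8 = 9.00 mm
PW = 34.90 + 9.00 = 43.90 ≈ 43.9 mm.

PW ≈ 43.9 mm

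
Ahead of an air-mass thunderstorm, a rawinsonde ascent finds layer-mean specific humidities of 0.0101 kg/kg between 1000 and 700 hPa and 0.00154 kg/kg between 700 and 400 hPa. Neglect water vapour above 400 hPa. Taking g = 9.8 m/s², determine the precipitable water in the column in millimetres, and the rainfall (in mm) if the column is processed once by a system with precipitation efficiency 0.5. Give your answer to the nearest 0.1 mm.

Precipitable water is the column-integrated vapour mass per unit area: PW = (1/g) Σ q̄ Δp, with q in kg/kg and Δp in Pa (1 kg/m² of water = 1 mm).
Layer 1000–700 hPa: Δp = 300 hPa = 30000 Pa, q̄ = 0.0101 kg/kg → 0.0101 × 30000 / 9.8 = 30.92 mm
Layer 700–400 hPa: Δp = 300 hPa = 30000 Pa, q̄ = 0.00154 kg/kg → 0.00154 × 30000 / 9.8 = 4.71 mm
PW = 30.92 + 4.71 = 35.63 ≈ 35.6 mm.
Rainfall = ε × PW = 0.5 × 35.6 = 17.8 mm.

PW ≈ 35.6 mm; rainfall ≈ 17.8 mm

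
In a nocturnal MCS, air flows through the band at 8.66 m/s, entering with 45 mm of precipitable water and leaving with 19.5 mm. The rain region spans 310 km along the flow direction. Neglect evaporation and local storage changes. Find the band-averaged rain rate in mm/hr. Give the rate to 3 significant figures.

R ≈ 2.56 mm/hr

Column moisture flux per unit crosswind length is F = V × PW.
Inflow: F_in = 8.66 × 45 = 389.7 mm·m/s
Outflow: F_out = 8.66 × 19.5 = 168.87 mm·m/s
Steady-state rate R = (F_in − F_out)/L = (389.7 − 168.87) / 310000 m = 7.124e-04 mm/s.
R = 7.124e-04 × 3600 = 2.56 mm/hr.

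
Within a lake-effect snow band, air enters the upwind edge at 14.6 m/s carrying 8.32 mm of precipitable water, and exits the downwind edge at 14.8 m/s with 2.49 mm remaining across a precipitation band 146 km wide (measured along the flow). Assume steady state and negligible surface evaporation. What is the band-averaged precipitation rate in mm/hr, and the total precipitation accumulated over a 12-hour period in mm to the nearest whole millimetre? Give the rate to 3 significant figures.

Column moisture flux per unit crosswind length is F = V × PW.
Inflow: F_in = 14.6 × 8.32 = 121.472 mm·m/s
Outflow: F_out = 14.8 × 2.49 = 36.852 mm·m/s
Steady-state rate R = (F_in − F_out)/L = (121.472 − 36.852) / 146000 m = 5.796e-04 mm/s.
R = 5.796e-04 × 3600 = 2.09 mm/hr.
Over 12 h: total = 2.09 × 12 = 25.08 ≈ 25 mm.

R ≈ 2.09 mm/hr; total ≈ 25 mm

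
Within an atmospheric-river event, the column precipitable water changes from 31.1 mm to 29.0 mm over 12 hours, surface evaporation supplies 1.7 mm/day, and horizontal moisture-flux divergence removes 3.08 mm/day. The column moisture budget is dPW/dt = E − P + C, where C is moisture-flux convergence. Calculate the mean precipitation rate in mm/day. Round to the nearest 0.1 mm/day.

P ≈ 2.8 mm/day

dPW/dt = (29.0 − 31.1) mm / (12/24 day) = -4.200 mm/day.
P = E + C − dPW/dt = 1.7 + (-3.08) − (-4.200) = 2.8 mm/day.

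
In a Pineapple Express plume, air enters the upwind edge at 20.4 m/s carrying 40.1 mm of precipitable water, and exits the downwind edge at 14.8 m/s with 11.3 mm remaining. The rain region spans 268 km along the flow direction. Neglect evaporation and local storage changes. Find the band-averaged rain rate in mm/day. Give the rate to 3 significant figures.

R ≈ 210 mm/day

Column moisture flux per unit crosswind length is F = V × PW.
Inflow: F_in = 20.4 × 40.1 = 818.04 mm·m/s
Outflow: F_out = 14.8 × 11.3 = 167.24 mm·m/s
Steady-state rate R = (F_in − F_out)/L = (818.04 − 167.24) / 268000 m = 2.428e-03 mm/s.
R = 2.428e-03 × 3600 × 24 = 210 mm/day.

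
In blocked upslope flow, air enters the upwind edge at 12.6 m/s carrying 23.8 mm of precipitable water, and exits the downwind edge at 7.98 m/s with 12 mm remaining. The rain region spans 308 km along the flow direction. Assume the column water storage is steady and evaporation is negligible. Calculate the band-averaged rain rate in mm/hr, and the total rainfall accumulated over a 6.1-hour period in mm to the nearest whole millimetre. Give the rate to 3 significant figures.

Column moisture flux per unit crosswind length is F = V × PW.
Inflow: F_in = 12.6 × 23.8 = 299.88 mm·m/s
Outflow: F_out = 7.98 × 12 = 95.76 mm·m/s
Steady-state rate R = (F_in − F_out)/L = (299.88 − 95.76) / 308000 m = 6.627e-04 mm/s.
R = 6.627e-04 × 3600 = 2.39 mm/hr.
Over 6.1 h: total = 2.39 × 6.1 = 14.579 ≈ 15 mm.

R ≈ 2.39 mm/hr; total ≈ 15 mm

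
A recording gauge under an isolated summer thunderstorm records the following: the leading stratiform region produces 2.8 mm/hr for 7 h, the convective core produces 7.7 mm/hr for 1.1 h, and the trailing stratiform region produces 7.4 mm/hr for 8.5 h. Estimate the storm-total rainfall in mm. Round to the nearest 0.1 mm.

Total = Σ Rᵢ Δtᵢ = 2.8 × 7 + 7.7 × 1.1 + 7.4 × 8.5
      = 19.6 + 8.47 + 62.9 = 91.0 mm.

total ≈ 91.0 mm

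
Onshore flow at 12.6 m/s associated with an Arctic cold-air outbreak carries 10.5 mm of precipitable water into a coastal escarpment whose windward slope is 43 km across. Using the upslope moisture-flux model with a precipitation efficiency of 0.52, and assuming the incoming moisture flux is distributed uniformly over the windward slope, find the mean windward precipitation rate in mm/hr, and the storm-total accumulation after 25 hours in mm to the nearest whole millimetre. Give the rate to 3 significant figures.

Incoming column moisture flux per unit ridge length: F = V × PW = 12.6 × 10.5 = 132.3 mm·m/s.
Spread over the 43 km slope with efficiency ε = 0.52: R = ε·F/W = 0.52 × 132.3 / 43000 m = 1.600e-03 mm/s.
R = 1.600e-03 × 3600 = 5.76 mm/hr.
Over 25 h: total = 5.76 × 25 = 144 mm.

R ≈ 5.76 mm/hr; total ≈ 144 mm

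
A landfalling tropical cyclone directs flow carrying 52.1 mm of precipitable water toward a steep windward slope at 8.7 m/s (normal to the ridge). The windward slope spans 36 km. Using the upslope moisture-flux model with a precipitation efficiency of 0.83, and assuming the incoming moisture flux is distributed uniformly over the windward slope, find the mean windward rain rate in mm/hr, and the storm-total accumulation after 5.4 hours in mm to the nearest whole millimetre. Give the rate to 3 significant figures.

R ≈ 37.6 mm/hr; total ≈ 203 mm

Incoming column moisture flux per unit ridge length: F = V × PW = 8.7 × 52.1 = 453.27 mm·m/s.
Spread over the 36 km slope with efficiency ε = 0.83: R = ε·F/W = 0.83 × 453.27 / 36000 m = 1.045e-02 mm/s.
R = 1.045e-02 × 3600 = 37.6 mm/hr.
Over 5.4 h: total = 37.6 × 5.4 = 203.04 ≈ 203 mm.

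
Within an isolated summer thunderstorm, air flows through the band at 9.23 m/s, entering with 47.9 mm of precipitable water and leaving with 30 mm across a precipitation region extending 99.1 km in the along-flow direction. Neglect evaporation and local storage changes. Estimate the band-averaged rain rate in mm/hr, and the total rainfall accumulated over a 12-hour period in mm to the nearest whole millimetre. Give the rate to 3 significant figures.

R ≈ 6.00 mm/hr; total ≈ 72 mm

Column moisture flux per unit crosswind length is F = V × PW.
Inflow: F_in = 9.23 × 47.9 = 442.117 mm·m/s
Outflow: F_out = 9.23 × 30 = 276.9 mm·m/s
Steady-state rate R = (F_in − F_out)/L = (442.117 − 276.9) / 99100 m = 1.667e-03 mm/s.
R = 1.667e-03 × 3600 = 6.00 mm/hr.
Over 12 h: total = 6.00 × 12 = 72 mm.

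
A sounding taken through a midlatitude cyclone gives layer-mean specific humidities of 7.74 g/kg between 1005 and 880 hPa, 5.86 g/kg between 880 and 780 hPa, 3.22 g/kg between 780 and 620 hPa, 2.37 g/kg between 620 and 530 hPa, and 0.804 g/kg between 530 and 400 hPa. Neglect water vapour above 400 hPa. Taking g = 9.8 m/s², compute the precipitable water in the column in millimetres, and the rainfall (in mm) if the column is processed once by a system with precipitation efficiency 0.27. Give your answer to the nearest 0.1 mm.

PW ≈ 24.4 mm; rainfall ≈ 6.6 mm

Precipitable water is the column-integrated vapour mass per unit area: PW = (1/g) Σ q̄ Δp, with q in kg/kg and Δp in Pa (1 kg/m² of water = 1 mm).
Layer 1005–880 hPa: Δp = 125 hPa = 12500 Pa, q̄ = 0.00774 kg/kg → 0.00774 × 12500 / 9.8 = 9.87 mm
Layer 880–780 hPa: Δp = 100 hPa = 10000 Pa, q̄ = 0.00586 kg/kg → 0.00586 × 10000 / 9.8 = 5.98 mm
Layer 780–620 hPa: Δp = 160 hPa = 16000 Pa, q̄ = 0.00322 kg/kg → 0.00322 × 16000 / 9.8 = 5.26 mm
Layer 620–530 hPa: Δp = 90 hPa = 9000 Pa, q̄ = 0.00237 kg/kg → 0.00237 × 9000 / 9.8 = 2.18 mm
Layer 530–400 hPa: Δp = 130 hPa = 13000 Pa, q̄ = 0.000804 kg/kg → 0.000804 × 13000 / 9.8 = 1.07 mm
PW = 9.87 + 5.98 + 5.26 + 2.18 + 1.07 = 24.36 ≈ 24.4 mm.
Rainfall = ε × PW = 0.27 × 24.4 = 6.6 mm.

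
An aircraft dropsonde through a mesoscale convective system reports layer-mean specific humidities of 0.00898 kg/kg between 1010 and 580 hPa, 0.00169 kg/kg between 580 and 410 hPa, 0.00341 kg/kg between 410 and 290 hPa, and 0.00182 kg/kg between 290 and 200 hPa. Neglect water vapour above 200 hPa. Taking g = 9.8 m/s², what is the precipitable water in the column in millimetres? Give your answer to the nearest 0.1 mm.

Precipitable water is the column-integrated vapour mass per unit area: PW = (1/g) Σ q̄ Δp, with q in kg/kg and Δp in Pa (1 kg/m² of water = 1 mm).
Layer 1010–580 hPa: Δp = 430 hPa = 43000 Pa, q̄ = 0.00898 kg/kg → 0.00898 × 43000 / 9.8 = 39.40 mm
Layer 580–410 hPa: Δp = 170 hPa = 17000 Pa, q̄ = 0.00169 kg/kg → 0.00169 × 17000 / 9.8 = 2.93 mm
Layer 410–290 hPa: Δp = 120 hPa = 12000 Pa, q̄ = 0.00341 kg/kg → 0.00341 × 12000 / 9.8 = 4.18 mm
Layer 290–200 hPa: Δp = 90 hPa = 9000 Pa, q̄ = 0.00182 kg/kg → 0.00182 × 9000 / 9.8 = 1.67 mm
PW = 39.40 + 2.93 + 4.18 + 1.67 = 48.18 ≈ 48.2 mm.

PW ≈ 48.2 mm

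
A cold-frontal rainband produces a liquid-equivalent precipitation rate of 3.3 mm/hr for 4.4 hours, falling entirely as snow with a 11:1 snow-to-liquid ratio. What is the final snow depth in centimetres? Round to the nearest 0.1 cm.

snow depth ≈ 16.0 cm

Liquid-equivalent depth = 3.3 × 4.4 = 14.52 mm.
Snow depth = 14.52 mm × 11 = 159.72 mm = 16.0 cm.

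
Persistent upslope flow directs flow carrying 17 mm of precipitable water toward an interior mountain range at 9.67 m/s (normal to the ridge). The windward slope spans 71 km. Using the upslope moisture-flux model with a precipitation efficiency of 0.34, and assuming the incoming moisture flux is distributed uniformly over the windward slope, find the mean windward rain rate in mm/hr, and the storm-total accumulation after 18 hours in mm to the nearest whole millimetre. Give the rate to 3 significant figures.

Incoming column moisture flux per unit ridge length: F = V × PW = 9.67 × 17 = 164.39 mm·m/s.
Spread over the 71 km slope with efficiency ε = 0.34: R = ε·F/W = 0.34 × 164.39 / 71000 m = 7.872e-04 mm/s.
R = 7.872e-04 × 3600 = 2.83 mm/hr.
Over 18 h: total = 2.83 × 18 = 50.94 ≈ 51 mm.

R ≈ 2.83 mm/hr; total ≈ 51 mm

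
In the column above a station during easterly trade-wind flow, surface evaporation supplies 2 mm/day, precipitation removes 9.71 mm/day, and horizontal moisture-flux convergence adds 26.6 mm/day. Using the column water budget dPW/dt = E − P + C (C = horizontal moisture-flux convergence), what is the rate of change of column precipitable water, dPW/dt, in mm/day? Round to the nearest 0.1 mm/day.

dPW/dt = E − P + C = 2 − 9.71 + (26.6) = 18.9 mm/day.

dPW/dt ≈ 18.9 mm/day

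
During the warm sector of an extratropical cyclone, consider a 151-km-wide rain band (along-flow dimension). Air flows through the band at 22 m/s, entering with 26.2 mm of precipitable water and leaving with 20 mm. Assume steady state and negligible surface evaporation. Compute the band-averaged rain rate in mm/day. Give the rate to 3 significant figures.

Column moisture flux per unit crosswind length is F = V × PW.
Inflow: F_in = 22 × 26.2 = 576.4 mm·m/s
Outflow: F_out = 22 × 20 = 440 mm·m/s
Steady-state rate R = (F_in − F_out)/L = (576.4 − 440) / 151000 m = 9.033e-04 mm/s.
R = 9.033e-04 × 3600 × 24 = 78.0 mm/day.

R ≈ 78.0 mm/day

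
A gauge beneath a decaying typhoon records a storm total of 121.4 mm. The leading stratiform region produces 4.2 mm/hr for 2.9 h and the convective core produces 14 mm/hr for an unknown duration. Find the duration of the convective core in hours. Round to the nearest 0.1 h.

duration ≈ 7.8 h

Known phases: 4.2 × 2.9 = 12.18 mm.
Remaining depth = 121.4 − 12.18 = 109.22 mm.
Duration = 109.22 / 14 = 7.8 h.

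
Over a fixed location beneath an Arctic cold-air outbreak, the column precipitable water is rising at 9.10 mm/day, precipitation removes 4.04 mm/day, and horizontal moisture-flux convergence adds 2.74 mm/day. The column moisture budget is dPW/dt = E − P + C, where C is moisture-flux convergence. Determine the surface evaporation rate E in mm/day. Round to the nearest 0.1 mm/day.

E ≈ 10.4 mm/day

dPW/dt = +9.10 mm/day.
E = dPW/dt + P − C = (+9.10) + 4.04 − (2.74) = 10.4 mm/day.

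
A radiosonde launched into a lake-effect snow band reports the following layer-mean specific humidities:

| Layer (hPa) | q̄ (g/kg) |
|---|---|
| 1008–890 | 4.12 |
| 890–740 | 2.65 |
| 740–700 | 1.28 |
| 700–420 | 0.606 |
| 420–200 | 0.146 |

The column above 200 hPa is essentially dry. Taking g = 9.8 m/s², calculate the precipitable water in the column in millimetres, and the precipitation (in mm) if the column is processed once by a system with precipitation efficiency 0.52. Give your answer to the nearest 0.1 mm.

Precipitable water is the column-integrated vapour mass per unit area: PW = (1/g) Σ q̄ Δp, with q in kg/kg and Δp in Pa (1 kg/m² of water = 1 mm).
Layer 1008–890 hPa: Δp = 118 hPa = 11800 Pa, q̄ = 0.00412 kg/kg → 0.00412 × 11800 / 9.8 = 4.96 mm
Layer 890–740 hPa: Δp = 150 hPa = 15000 Pa, q̄ = 0.00265 kg/kg → 0.00265 × 15000 / 9.8 = 4.06 mm
Layer 740–700 hPa: Δp = 40 hPa = 4000 Pa, q̄ = 0.00128 kg/kg → 0.00128 × 4000 / 9.8 = 0.52 mm
Layer 700–420 hPa: Δp = 280 hPa = 28000 Pa, q̄ = 0.000606 kg/kg → 0.000606 × 28000 / 9.8 = 1.73 mm
Layer 420–200 hPa: Δp = 220 hPa = 22000 Pa, q̄ = 0.000146 kg/kg → 0.000146 × 22000 / 9.8 = 0.33 mm
PW = 4.96 + 4.06 + 0.52 + 1.73 + 0.33 = 11.60 ≈ 11.6 mm.
Precipitation = ε × PW = 0.52 × 11.6 = 6.0 mm.

PW ≈ 11.6 mm; precipitation ≈ 6.0 mm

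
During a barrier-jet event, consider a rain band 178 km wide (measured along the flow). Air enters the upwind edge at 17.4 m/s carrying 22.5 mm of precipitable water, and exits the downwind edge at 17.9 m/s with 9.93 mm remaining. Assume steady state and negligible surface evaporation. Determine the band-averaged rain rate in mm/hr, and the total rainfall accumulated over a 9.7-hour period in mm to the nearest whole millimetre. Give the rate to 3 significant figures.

Column moisture flux per unit crosswind length is F = V × PW.
Inflow: F_in = 17.4 × 22.5 = 391.5 mm·m/s
Outflow: F_out = 17.9 × 9.93 = 177.747 mm·m/s
Steady-state rate R = (F_in − F_out)/L = (391.5 − 177.747) / 178000 m = 1.201e-03 mm/s.
R = 1.201e-03 × 3600 = 4.32 mm/hr.
Over 9.7 h: total = 4.32 × 9.7 = 41.904 ≈ 42 mm.

R ≈ 4.32 mm/hr; total ≈ 42 mm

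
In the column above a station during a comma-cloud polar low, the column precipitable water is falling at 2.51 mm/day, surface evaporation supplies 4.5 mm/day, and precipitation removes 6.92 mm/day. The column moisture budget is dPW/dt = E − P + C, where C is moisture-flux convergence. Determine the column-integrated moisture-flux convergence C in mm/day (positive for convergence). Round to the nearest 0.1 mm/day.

dPW/dt = -2.51 mm/day.
C = dPW/dt − E + P = (-2.51) − 4.5 + 6.92 = -0.1 mm/day.

C ≈ -0.1 mm/day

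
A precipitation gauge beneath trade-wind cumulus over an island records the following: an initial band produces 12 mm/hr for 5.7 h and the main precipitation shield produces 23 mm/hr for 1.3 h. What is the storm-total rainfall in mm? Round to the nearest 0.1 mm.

total ≈ 98.3 mm

Total = Σ Rᵢ Δtᵢ = 12 × 5.7 + 23 × 1.3
      = 68.4 + 29.9 = 98.3 mm.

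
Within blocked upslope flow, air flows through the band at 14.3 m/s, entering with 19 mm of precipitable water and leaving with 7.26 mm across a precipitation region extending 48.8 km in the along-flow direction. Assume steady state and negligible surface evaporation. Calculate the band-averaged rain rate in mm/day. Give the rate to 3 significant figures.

R ≈ 297 mm/day

Column moisture flux per unit crosswind length is F = V × PW.
Inflow: F_in = 14.3 × 19 = 271.7 mm·m/s
Outflow: F_out = 14.3 × 7.26 = 103.818 mm·m/s
Steady-state rate R = (F_in − F_out)/L = (271.7 − 103.818) / 48800 m = 3.440e-03 mm/s.
R = 3.440e-03 × 3600 × 24 = 297 mm/day.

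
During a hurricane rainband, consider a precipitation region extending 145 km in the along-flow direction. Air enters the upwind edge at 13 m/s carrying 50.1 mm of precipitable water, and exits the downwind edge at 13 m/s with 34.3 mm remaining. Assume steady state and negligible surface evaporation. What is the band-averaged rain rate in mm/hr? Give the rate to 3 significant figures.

Column moisture flux per unit crosswind length is F = V × PW.
Inflow: F_in = 13 × 50.1 = 651.3 mm·m/s
Outflow: F_out = 13 × 34.3 = 445.9 mm·m/s
Steady-state rate R = (F_in − F_out)/L = (651.3 − 445.9) / 145000 m = 1.417e-03 mm/s.
R = 1.417e-03 × 3600 = 5.10 mm/hr.

R ≈ 5.10 mm/hr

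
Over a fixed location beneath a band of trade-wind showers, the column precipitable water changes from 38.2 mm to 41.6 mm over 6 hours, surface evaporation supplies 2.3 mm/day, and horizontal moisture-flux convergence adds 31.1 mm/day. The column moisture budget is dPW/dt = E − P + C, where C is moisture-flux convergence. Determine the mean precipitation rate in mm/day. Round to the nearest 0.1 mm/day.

P ≈ 19.8 mm/day

dPW/dt = (41.6 − 38.2) mm / (6/24 day) = +13.600 mm/day.
P = E + C − dPW/dt = 2.3 + (31.1) − (+13.600) = 19.8 mm/day.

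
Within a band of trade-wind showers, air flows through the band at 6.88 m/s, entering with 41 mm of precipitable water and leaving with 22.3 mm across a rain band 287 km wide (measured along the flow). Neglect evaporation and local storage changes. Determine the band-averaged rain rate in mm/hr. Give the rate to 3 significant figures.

Column moisture flux per unit crosswind length is F = V × PW.
Inflow: F_in = 6.88 × 41 = 282.08 mm·m/s
Outflow: F_out = 6.88 × 22.3 = 153.424 mm·m/s
Steady-state rate R = (F_in − F_out)/L = (282.08 − 153.424) / 287000 m = 4.483e-04 mm/s.
R = 4.483e-04 × 3600 = 1.61 mm/hr.

R ≈ 1.61 mm/hr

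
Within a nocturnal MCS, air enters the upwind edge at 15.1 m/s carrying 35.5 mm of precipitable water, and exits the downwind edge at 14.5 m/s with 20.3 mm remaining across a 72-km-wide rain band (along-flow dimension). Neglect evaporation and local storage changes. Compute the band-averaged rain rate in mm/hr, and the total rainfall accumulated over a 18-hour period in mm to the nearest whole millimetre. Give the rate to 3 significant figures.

Column moisture flux per unit crosswind length is F = V × PW.
Inflow: F_in = 15.1 × 35.5 = 536.05 mm·m/s
Outflow: F_out = 14.5 × 20.3 = 294.35 mm·m/s
Steady-state rate R = (F_in − F_out)/L = (536.05 − 294.35) / 72000 m = 3.357e-03 mm/s.
R = 3.357e-03 × 3600 = 12.1 mm/hr.
Over 18 h: total = 12.1 × 18 = 217.8 ≈ 218 mm.

R ≈ 12.1 mm/hr; total ≈ 218 mm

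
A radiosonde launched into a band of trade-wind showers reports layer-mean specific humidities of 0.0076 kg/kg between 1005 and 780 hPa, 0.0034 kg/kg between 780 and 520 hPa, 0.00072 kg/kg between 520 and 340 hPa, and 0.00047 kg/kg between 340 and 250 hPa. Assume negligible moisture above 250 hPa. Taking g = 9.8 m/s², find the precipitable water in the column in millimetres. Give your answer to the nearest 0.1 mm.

PW ≈ 28.2 mm

Precipitable water is the column-integrated vapour mass per unit area: PW = (1/g) Σ q̄ Δp, with q in kg/kg and Δp in Pa (1 kg/m² of water = 1 mm).
Layer 1005–780 hPa: Δp = 225 hPa = 22500 Pa, q̄ = 0.0076 kg/kg → 0.0076 × 22500 / 9.8 = 17.45 mm
Layer 780–520 hPa: Δp = 260 hPa = 26000 Pa, q̄ = 0.0034 kg/kg → 0.0034 × 26000 / 9.8 = 9.02 mm
Layer 520–340 hPa: Δp = 180 hPa = 18000 Pa, q̄ = 0.00072 kg/kg → 0.00072 × 18000 / 9.8 = 1.32 mm
Layer 340–250 hPa: Δp = 90 hPa = 9000 Pa, q̄ = 0.00047 kg/kg → 0.00047 × 9000 / 9.8 = 0.43 mm
PW = 17.45 + 9.02 + 1.32 + 0.43 = 28.22 ≈ 28.2 mm.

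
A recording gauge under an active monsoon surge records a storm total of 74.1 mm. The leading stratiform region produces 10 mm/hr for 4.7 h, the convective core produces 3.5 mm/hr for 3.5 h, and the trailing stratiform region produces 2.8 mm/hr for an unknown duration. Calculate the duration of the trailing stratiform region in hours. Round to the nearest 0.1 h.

Known phases: 10 × 4.7 + 3.5 × 3.5 = 47 + 12.25 = 59.25 mm.
Remaining depth = 74.1 − 59.25 = 14.85 mm.
Duration = 14.85 / 2.8 = 5.3 h.

duration ≈ 5.3 h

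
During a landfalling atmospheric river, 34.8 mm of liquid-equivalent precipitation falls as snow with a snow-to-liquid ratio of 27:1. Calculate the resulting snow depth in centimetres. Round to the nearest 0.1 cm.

snow depth ≈ 94.0 cm

Snow depth = liquid × ratio = 34.8 mm × 27 = 939.6 mm = 94.0 cm.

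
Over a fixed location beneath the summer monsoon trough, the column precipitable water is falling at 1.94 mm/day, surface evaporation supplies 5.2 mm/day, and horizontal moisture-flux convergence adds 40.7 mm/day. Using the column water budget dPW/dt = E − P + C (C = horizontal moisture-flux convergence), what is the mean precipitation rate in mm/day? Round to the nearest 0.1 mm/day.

dPW/dt = -1.94 mm/day.
P = E + C − dPW/dt = 5.2 + (40.7) − (-1.94) = 47.8 mm/day.

P ≈ 47.8 mm/day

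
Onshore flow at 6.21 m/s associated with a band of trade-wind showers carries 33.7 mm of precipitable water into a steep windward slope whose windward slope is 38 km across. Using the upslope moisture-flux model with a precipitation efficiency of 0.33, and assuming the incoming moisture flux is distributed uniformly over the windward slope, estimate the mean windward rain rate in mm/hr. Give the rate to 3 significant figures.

Incoming column moisture flux per unit ridge length: F = V × PW = 6.21 × 33.7 = 209.277 mm·m/s.
Spread over the 38 km slope with efficiency ε = 0.33: R = ε·F/W = 0.33 × 209.277 / 38000 m = 1.817e-03 mm/s.
R = 1.817e-03 × 3600 = 6.54 mm/hr.

R ≈ 6.54 mm/hr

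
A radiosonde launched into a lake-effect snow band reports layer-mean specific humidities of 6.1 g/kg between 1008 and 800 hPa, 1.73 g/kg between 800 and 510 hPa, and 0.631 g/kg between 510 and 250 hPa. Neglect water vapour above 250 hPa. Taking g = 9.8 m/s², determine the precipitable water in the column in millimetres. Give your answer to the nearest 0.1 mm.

Precipitable water is the column-integrated vapour mass per unit area: PW = (1/g) Σ q̄ Δp, with q in kg/kg and Δp in Pa (1 kg/m² of water = 1 mm).
Layer 1008–800 hPa: Δp = 208 hPa = 20800 Pa, q̄ = 0.0061 kg/kg → 0.0061 × 20800 / 9.8 = 12.95 mm
Layer 800–510 hPa: Δp = 290 hPa = 29000 Pa, q̄ = 0.00173 kg/kg → 0.00173 × 29000 / 9.8 = 5.12 mm
Layer 510–250 hPa: Δp = 260 hPa = 26000 Pa, q̄ = 0.000631 kg/kg → 0.000631 × 26000 / 9.8 = 1.67 mm
PW = 12.95 + 5.12 + 1.67 = 19.74 ≈ 19.7 mm.

PW ≈ 19.7 mm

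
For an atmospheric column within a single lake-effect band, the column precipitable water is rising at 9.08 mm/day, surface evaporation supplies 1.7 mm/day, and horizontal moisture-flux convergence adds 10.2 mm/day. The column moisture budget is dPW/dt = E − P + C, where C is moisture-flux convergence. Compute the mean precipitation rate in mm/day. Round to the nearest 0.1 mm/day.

dPW/dt = +9.08 mm/day.
P = E + C − dPW/dt = 1.7 + (10.2) − (+9.08) = 2.8 mm/day.

P ≈ 2.8 mm/day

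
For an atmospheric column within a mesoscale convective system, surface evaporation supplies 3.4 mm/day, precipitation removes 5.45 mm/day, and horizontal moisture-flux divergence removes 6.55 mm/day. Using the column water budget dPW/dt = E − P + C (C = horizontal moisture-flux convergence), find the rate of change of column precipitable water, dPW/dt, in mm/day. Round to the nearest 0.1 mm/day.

dPW/dt ≈ -8.6 mm/day

dPW/dt = E − P + C = 3.4 − 5.45 + (-6.55) = -8.6 mm/day.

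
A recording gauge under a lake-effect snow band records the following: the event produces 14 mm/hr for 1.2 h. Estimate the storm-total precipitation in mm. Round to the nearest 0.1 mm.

total ≈ 16.8 mm

Total = Σ Rᵢ Δtᵢ = 14 × 1.2
      = 16.8 = 16.8 mm.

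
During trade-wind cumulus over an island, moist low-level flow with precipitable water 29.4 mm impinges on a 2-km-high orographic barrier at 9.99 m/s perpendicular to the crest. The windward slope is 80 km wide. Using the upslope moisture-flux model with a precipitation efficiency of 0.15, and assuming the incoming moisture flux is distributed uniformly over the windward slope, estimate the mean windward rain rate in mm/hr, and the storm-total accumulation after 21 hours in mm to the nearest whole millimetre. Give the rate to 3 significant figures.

R ≈ 1.98 mm/hr; total ≈ 42 mm

Incoming column moisture flux per unit ridge length: F = V × PW = 9.99 × 29.4 = 293.706 mm·m/s.
Spread over the 80 km slope with efficiency ε = 0.15: R = ε·F/W = 0.15 × 293.706 / 80000 m = 5.507e-04 mm/s.
R = 5.507e-04 × 3600 = 1.98 mm/hr.
Over 21 h: total = 1.98 × 21 = 41.58 ≈ 42 mm.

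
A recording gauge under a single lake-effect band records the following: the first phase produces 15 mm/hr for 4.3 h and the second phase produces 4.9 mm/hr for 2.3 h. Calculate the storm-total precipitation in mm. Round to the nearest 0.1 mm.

Total = Σ Rᵢ Δtᵢ = 15 × 4.3 + 4.9 × 2.3
      = 64.5 + 11.27 = 75.8 mm.

total ≈ 75.8 mm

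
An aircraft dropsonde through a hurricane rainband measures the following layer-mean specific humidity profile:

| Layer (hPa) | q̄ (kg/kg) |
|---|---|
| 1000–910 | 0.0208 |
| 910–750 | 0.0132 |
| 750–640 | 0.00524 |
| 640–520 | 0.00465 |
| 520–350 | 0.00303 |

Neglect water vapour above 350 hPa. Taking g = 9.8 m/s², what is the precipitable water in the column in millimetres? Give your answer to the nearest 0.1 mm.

PW ≈ 57.5 mm

Precipitable water is the column-integrated vapour mass per unit area: PW = (1/g) Σ q̄ Δp, with q in kg/kg and Δp in Pa (1 kg/m² of water = 1 mm).
Layer 1000–910 hPa: Δp = 90 hPa = 9000 Pa, q̄ = 0.0208 kg/kg → 0.0208 × 9000 / 9.8 = 19.10 mm
Layer 910–750 hPa: Δp = 160 hPa = 16000 Pa, q̄ = 0.0132 kg/kg → 0.0132 × 16000 / 9.8 = 21.55 mm
Layer 750–640 hPa: Δp = 110 hPa = 11000 Pa, q̄ = 0.00524 kg/kg → 0.00524 × 11000 / 9.8 = 5.88 mm
Layer 640–520 hPa: Δp = 120 hPa = 12000 Pa, q̄ = 0.00465 kg/kg → 0.00465 × 12000 / 9.8 = 5.69 mm
Layer 520–350 hPa: Δp = 170 hPa = 17000 Pa, q̄ = 0.00303 kg/kg → 0.00303 × 17000 / 9.8 = 5.26 mm
PW = 19.10 + 21.55 + 5.88 + 5.69 + 5.26 = 57.48 ≈ 57.5 mm.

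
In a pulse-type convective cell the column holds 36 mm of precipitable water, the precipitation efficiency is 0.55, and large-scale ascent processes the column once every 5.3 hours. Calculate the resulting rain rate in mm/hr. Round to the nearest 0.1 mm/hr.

Each overturning extracts ε × PW = 0.55 × 36 = 19.8 mm.
Rate = ε·PW / τ = 19.8 / 5.3 h = 3.7 mm/hr.

R ≈ 3.7 mm/hr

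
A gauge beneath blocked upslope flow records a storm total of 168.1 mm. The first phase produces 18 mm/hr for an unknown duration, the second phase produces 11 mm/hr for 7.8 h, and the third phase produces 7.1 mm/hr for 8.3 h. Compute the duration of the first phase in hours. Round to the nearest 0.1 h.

duration ≈ 1.3 h

Known phases: 11 × 7.8 + 7.1 × 8.3 = 85.8 + 58.93 = 144.73 mm.
Remaining depth = 168.1 − 144.73 = 23.37 mm.
Duration = 23.37 / 18 = 1.3 h.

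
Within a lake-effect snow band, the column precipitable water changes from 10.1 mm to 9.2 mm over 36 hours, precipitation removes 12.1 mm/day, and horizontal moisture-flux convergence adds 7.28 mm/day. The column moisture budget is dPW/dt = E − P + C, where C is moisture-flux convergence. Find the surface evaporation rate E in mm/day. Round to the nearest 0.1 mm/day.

dPW/dt = (9.2 − 10.1) mm / (36/24 day) = -0.600 mm/day.
E = dPW/dt + P − C = (-0.600) + 12.1 − (7.28) = 4.2 mm/day.

E ≈ 4.2 mm/day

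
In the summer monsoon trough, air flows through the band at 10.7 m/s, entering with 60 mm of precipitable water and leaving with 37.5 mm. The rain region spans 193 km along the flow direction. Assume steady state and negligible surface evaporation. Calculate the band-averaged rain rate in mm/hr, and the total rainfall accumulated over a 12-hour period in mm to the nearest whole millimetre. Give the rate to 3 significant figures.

Column moisture flux per unit crosswind length is F = V × PW.
Inflow: F_in = 10.7 × 60 = 642 mm·m/s
Outflow: F_out = 10.7 × 37.5 = 401.25 mm·m/s
Steady-state rate R = (F_in − F_out)/L = (642 − 401.25) / 193000 m = 1.247e-03 mm/s.
R = 1.247e-03 × 3600 = 4.49 mm/hr.
Over 12 h: total = 4.49 × 12 = 53.88 ≈ 54 mm.

R ≈ 4.49 mm/hr; total ≈ 54 mm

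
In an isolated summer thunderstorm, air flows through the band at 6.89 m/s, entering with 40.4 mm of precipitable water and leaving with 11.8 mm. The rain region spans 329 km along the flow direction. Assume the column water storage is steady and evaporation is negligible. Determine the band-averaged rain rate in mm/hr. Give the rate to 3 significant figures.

R ≈ 2.16 mm/hr

Column moisture flux per unit crosswind length is F = V × PW.
Inflow: F_in = 6.89 × 40.4 = 278.356 mm·m/s
Outflow: F_out = 6.89 × 11.8 = 81.302 mm·m/s
Steady-state rate R = (F_in − F_out)/L = (278.356 − 81.302) / 329000 m = 5.989e-04 mm/s.
R = 5.989e-04 × 3600 = 2.16 mm/hr.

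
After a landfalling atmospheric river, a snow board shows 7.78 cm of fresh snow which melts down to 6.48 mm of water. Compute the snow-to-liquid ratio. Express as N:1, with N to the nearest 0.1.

ratio ≈ 12.0

Ratio = snow depth / SWE = 77.8 mm / 6.48 mm = 12.0, i.e. 12.0:1.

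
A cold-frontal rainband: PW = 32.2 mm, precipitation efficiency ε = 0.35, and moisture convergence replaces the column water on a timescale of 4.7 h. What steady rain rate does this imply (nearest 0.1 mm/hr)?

Each overturning extracts ε × PW = 0.35 × 32.2 = 11.27 mm.
Rate = ε·PW / τ = 11.27 / 4.7 h = 2.4 mm/hr.

R ≈ 2.4 mm/hr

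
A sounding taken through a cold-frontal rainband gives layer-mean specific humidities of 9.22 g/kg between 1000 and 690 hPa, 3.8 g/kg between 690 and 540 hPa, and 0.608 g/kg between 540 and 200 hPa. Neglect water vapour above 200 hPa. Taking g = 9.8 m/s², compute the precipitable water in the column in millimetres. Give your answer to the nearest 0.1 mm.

PW ≈ 37.1 mm

Precipitable water is the column-integrated vapour mass per unit area: PW = (1/g) Σ q̄ Δp, with q in kg/kg and Δp in Pa (1 kg/m² of water = 1 mm).
Layer 1000–690 hPa: Δp = 310 hPa = 31000 Pa, q̄ = 0.00922 kg/kg → 0.00922 × 31000 / 9.8 = 29.17 mm
Layer 690–540 hPa: Δp = 150 hPa = 15000 Pa, q̄ = 0.0038 kg/kg → 0.0038 × 15000 / 9.8 = 5.82 mm
Layer 540–200 hPa: Δp = 340 hPa = 34000 Pa, q̄ = 0.000608 kg/kg → 0.000608 × 34000 / 9.8 = 2.11 mm
PW = 29.17 + 5.82 + 2.11 = 37.10 ≈ 37.1 mm.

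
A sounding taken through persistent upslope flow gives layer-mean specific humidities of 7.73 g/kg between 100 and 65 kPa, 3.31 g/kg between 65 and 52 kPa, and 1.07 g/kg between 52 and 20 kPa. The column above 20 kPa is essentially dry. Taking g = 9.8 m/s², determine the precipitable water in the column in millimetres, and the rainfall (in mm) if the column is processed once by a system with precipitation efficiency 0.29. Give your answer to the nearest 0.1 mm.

PW ≈ 35.5 mm; rainfall ≈ 10.3 mm

Precipitable water is the column-integrated vapour mass per unit area: PW = (1/g) Σ q̄ Δp, with q in kg/kg and Δp in Pa (1 kg/m² of water = 1 mm).
Layer 100–65 kPa: Δp = 350 hPa = 35000 Pa, q̄ = 0.00773 kg/kg → 0.00773 × 35000 / 9.8 = 27.61 mm
Layer 65–52 kPa: Δp = 130 hPa = 13000 Pa, q̄ = 0.00331 kg/kg → 0.00331 × 13000 / 9.8 = 4.39 mm
Layer 52–20 kPa: Δp = 320 hPa = 32000 Pa, q̄ = 0.00107 kg/kg → 0.00107 × 32000 / 9.8 = 3.49 mm
PW = 27.61 + 4.39 + 3.49 = 35.49 ≈ 35.5 mm.
Rainfall = ε × PW = 0.29 × 35.5 = 10.3 mm.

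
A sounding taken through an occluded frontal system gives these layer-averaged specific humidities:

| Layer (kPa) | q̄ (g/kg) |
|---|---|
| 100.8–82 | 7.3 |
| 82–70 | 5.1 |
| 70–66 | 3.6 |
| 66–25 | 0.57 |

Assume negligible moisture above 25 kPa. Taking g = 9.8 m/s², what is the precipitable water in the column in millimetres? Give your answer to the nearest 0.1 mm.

PW ≈ 24.1 mm

Precipitable water is the column-integrated vapour mass per unit area: PW = (1/g) Σ q̄ Δp, with q in kg/kg and Δp in Pa (1 kg/m² of water = 1 mm).
Layer 100.8–82 kPa: Δp = 188 hPa = 18800 Pa, q̄ = 0.0073 kg/kg → 0.0073 × 18800 / 9.8 = 14.00 mm
Layer 82–70 kPa: Δp = 120 hPa = 12000 Pa, q̄ = 0.0051 kg/kg → 0.0051 × 12000 / 9.8 = 6.24 mm
Layer 70–66 kPa: Δp = 40 hPa = 4000 Pa, q̄ = 0.0036 kg/kg → 0.0036 × 4000 / 9.8 = 1.47 mm
Layer 66–25 kPa: Δp = 410 hPa = 41000 Pa, q̄ = 0.00057 kg/kg → 0.00057 × 41000 / 9.8 = 2.38 mm
PW = 14.00 + 6.24 + 1.47 + 2.38 = 24.09 ≈ 24.1 mm.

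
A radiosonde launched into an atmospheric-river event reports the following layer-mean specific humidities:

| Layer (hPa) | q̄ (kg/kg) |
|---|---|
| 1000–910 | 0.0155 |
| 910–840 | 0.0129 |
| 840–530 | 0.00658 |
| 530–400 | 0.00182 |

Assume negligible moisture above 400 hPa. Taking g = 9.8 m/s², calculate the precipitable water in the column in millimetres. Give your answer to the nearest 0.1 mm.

Precipitable water is the column-integrated vapour mass per unit area: PW = (1/g) Σ q̄ Δp, with q in kg/kg and Δp in Pa (1 kg/m² of water = 1 mm).
Layer 1000–910 hPa: Δp = 90 hPa = 9000 Pa, q̄ = 0.0155 kg/kg → 0.0155 × 9000 / 9.8 = 14.23 mm
Layer 910–840 hPa: Δp = 70 hPa = 7000 Pa, q̄ = 0.0129 kg/kg → 0.0129 × 7000 / 9.8 = 9.21 mm
Layer 840–530 hPa: Δp = 310 hPa = 31000 Pa, q̄ = 0.00658 kg/kg → 0.00658 × 31000 / 9.8 = 20.81 mm
Layer 530–400 hPa: Δp = 130 hPa = 13000 Pa, q̄ = 0.00182 kg/kg → 0.00182 × 13000 / 9.8 = 2.41 mm
PW = 14.23 + 9.21 + 20.81 + 2.41 = 46.66 ≈ 46.7 mm.

PW ≈ 46.7 mm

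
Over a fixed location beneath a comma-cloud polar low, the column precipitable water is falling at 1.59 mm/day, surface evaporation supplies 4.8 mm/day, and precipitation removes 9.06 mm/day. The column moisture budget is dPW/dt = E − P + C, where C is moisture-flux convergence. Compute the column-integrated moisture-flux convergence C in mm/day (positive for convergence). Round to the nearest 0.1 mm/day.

C ≈ 2.7 mm/day

dPW/dt = -1.59 mm/day.
C = dPW/dt − E + P = (-1.59) − 4.8 + 9.06 = 2.7 mm/day.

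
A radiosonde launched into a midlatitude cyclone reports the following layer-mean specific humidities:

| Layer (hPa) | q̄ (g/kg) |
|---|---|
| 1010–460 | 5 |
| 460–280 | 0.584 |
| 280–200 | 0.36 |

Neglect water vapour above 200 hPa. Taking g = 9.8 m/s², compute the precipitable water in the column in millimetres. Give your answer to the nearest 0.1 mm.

Precipitable water is the column-integrated vapour mass per unit area: PW = (1/g) Σ q̄ Δp, with q in kg/kg and Δp in Pa (1 kg/m² of water = 1 mm).
Layer 1010–460 hPa: Δp = 550 hPa = 55000 Pa, q̄ = 0.005 kg/kg → 0.005 × 55000 / 9.8 = 28.06 mm
Layer 460–280 hPa: Δp = 180 hPa = 18000 Pa, q̄ = 0.000584 kg/kg → 0.000584 × 18000 / 9.8 = 1.07 mm
Layer 280–200 hPa: Δp = 80 hPa = 8000 Pa, q̄ = 0.00036 kg/kg → 0.00036 × 8000 / 9.8 = 0.29 mm
PW = 28.06 + 1.07 + 0.29 = 29.42 ≈ 29.4 mm.

PW ≈ 29.4 mm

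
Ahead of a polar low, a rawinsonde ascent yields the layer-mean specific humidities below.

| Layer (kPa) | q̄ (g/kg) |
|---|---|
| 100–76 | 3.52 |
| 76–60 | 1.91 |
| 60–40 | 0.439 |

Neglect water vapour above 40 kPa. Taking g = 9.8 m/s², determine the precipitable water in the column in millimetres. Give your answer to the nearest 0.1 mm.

Precipitable water is the column-integrated vapour mass per unit area: PW = (1/g) Σ q̄ Δp, with q in kg/kg and Δp in Pa (1 kg/m² of water = 1 mm).
Layer 100–76 kPa: Δp = 240 hPa = 24000 Pa, q̄ = 0.00352 kg/kg → 0.00352 × 24000 / 9.8 = 8.62 mm
Layer 76–60 kPa: Δp = 160 hPa = 16000 Pa, q̄ = 0.00191 kg/kg → 0.00191 × 16000 / 9.8 = 3.12 mm
Layer 60–40 kPa: Δp = 200 hPa = 20000 Pa, q̄ = 0.000439 kg/kg → 0.000439 × 20000 / 9.8 = 0.90 mm
PW = 8.62 + 3.12 + 0.90 = 12.64 ≈ 12.6 mm.

PW ≈ 12.6 mm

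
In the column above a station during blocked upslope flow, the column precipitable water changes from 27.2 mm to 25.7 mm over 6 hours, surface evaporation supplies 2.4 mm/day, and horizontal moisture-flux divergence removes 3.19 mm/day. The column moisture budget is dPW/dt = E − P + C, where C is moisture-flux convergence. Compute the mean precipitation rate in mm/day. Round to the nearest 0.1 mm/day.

dPW/dt = (25.7 − 27.2) mm / (6/24 day) = -6.000 mm/day.
P = E + C − dPW/dt = 2.4 + (-3.19) − (-6.000) = 5.2 mm/day.

P ≈ 5.2 mm/day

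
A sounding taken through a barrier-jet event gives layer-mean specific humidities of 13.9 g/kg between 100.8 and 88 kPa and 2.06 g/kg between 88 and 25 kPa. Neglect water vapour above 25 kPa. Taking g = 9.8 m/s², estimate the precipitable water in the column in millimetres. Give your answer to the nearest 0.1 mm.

Precipitable water is the column-integrated vapour mass per unit area: PW = (1/g) Σ q̄ Δp, with q in kg/kg and Δp in Pa (1 kg/m² of water = 1 mm).
Layer 100.8–88 kPa: Δp = 128 hPa = 12800 Pa, q̄ = 0.0139 kg/kg → 0.0139 × 12800 / 9.8 = 18.16 mm
Layer 88–25 kPa: Δp = 630 hPa = 63000 Pa, q̄ = 0.00206 kg/kg → 0.00206 × 63000 / 9.8 = 13.24 mm
PW = 18.16 + 13.24 = 31.40 ≈ 31.4 mm.

PW ≈ 31.4 mm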